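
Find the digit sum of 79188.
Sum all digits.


7 + 9 + 1 + 8 + 8 = 33


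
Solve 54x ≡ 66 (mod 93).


GCD(54, 93) = 3 divides 66
Divide: 18x ≡ 22 (mod 31)
x ≡ 15 (mod 31)


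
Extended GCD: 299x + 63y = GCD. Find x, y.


Tabular extended Euclidean (each row: r = 299*s + 63*t):
r=299, s=1, t=0
r=63, s=0, t=1
q=4: r=47, s=1, t=-4   [299*(1) + 63*(-4) = 47]
q=1: r=16, s=-1, t=5   [299*(-1) + 63*(5) = 16]
q=2: r=15, s=3, t=-14   [299*(3) + 63*(-14) = 15]
q=1: r=1, s=-4, t=19   [299*(-4) + 63*(19) = 1]
q=15: r=0, s=63, t=-299   [299*(63) + 63*(-299) = 0]
GCD = 1; from the row with r=1: x=-4, y=19
Check: 299*(-4) + 63*(19) = -1196 + 1197 = 1

GCD = 1, x = -4, y = 19


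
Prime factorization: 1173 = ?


1173 / 3 = 391
391 / 17 = 23
23 / 23 = 1
1173 = 3 × 17 × 23


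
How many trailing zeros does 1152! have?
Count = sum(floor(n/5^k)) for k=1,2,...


floor(1152/5) = 230
floor(1152/25) = 46
floor(1152/125) = 9
floor(1152/625) = 1
Total = 286

286 trailing zeros


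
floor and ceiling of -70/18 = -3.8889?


-70/18 = -3.8889
floor = -4
ceil = -3

floor = -4, ceil = -3


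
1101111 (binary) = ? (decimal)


1101111 (base 2) = 111 (decimal)
111 (decimal) = 111 (base 10)


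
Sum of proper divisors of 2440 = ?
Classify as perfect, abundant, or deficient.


Proper divisors: 1, 2, 4, 5, 8, 10, 20, 40, 61, 122, 244, 305, 488, 610, 1220
Sum = 1 + 2 + 4 + 5 + 8 + 10 + 20 + 40 + 61 + 122 + 244 + 305 + 488 + 610 + 1220 = 3140
3140 > 2440 → abundant

s(2440) = 3140 (abundant)


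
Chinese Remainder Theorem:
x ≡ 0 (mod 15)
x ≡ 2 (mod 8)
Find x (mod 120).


M = 15*8 = 120
M1 = M/15 = 8, M2 = M/8 = 15
M1^(-1) mod 15 = 2, M2^(-1) mod 8 = 7
x = 0*8*2 + 2*15*7 = 210
210 mod 120 = 90
Check: 90 mod 15 = 0 ✓, 90 mod 8 = 2 ✓

x ≡ 90 (mod 120)


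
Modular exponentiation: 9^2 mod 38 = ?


9^1 mod 38 = 9
9^2 mod 38 = 5


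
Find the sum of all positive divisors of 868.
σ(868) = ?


Divisors of 868: 1, 2, 4, 7, 14, 28, 31, 62, 124, 217, 434, 868
Sum = 1 + 2 + 4 + 7 + 14 + 28 + 31 + 62 + 124 + 217 + 434 + 868 = 1792

σ(868) = 1792


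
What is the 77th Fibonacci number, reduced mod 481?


F(k) mod 481 for k=1..77:
1, 1, 2, 3, 5, 8, 13, 21, 34, 55, 89, 144, 233, 377, 129, 25, 154, 179, 333, 31, 364, 395, 278, 192, 470, 181, 170, 351, 40, 391, 431, 341, 291, 151, 442, 112, 73, 185, 258, 443, 220, 182, 402, 103, 24, 127, 151, 278, 429, 226, 174, 400, 93, 12, 105, 117, 222, 339, 80, 419, 18, 437, 455, 411, 385, 315, 219, 53, 272, 325, 116, 441, 76, 36, 112, 148, 260
F(77) mod 481 = 260


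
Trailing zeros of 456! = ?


floor(456/5) = 91
floor(456/25) = 18
floor(456/125) = 3
Total = 112

112 trailing zeros


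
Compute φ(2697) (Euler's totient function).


2697 = 3 × 29 × 31
Prime factors: 3, 29, 31
φ(2697) = 2697 × (1-1/3) × (1-1/29) × (1-1/31)
= 2697 × 2/3 × 28/29 × 30/31 = 1680

φ(2697) = 1680


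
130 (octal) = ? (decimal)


130 (base 8) = 88 (decimal)
88 (decimal) = 88 (base 10)


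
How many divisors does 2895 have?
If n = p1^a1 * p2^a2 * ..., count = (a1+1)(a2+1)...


2895 = 3^1 × 5^1 × 193^1
d(2895) = (1+1) × (1+1) × (1+1) = 8

8 divisors


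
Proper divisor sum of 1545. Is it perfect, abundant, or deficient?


Proper divisors: 1, 3, 5, 15, 103, 309, 515
Sum = 1 + 3 + 5 + 15 + 103 + 309 + 515 = 951
951 < 1545 → deficient

s(1545) = 951 (deficient)


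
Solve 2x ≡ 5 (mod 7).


GCD(2, 7) = 1, unique solution
a^(-1) mod 7 = 4
x = 4 * 5 mod 7 = 6

x ≡ 6 (mod 7)


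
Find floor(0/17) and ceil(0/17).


0/17 = 0
floor = 0
ceil = 0

floor = 0, ceil = 0


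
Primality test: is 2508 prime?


2508 / 2 = 1254 (exact division)
2508 is NOT prime.

No, 2508 is not prime


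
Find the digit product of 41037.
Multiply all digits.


4 × 1 × 0 × 3 × 7 = 0


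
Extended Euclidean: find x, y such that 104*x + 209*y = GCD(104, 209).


Tabular extended Euclidean (each row: r = 104*s + 209*t):
r=104, s=1, t=0
r=209, s=0, t=1
q=0: r=104, s=1, t=0   [104*(1) + 209*(0) = 104]
q=2: r=1, s=-2, t=1   [104*(-2) + 209*(1) = 1]
q=104: r=0, s=209, t=-104   [104*(209) + 209*(-104) = 0]
GCD = 1; from the row with r=1: x=-2, y=1
Check: 104*(-2) + 209*(1) = -208 + 209 = 1

GCD = 1, x = -2, y = 1


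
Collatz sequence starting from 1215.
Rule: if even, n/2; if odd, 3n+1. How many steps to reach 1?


1215 → 3646 → 1823 → 5470 → 2735 → 8206 → 4103 → 12310 → 6155 → 18466 → 9233 → 27700 → 13850 → 6925 → 20776 → 10388 → 5194 → 2597 → 7792 → 3896 → 1948 → 974 → 487 → 1462 → 731 → 2194 → 1097 → 3292 → 1646 → 823 → 2470 → 1235 → 3706 → 1853 → 5560 → 2780 → 1390 → 695 → 2086 → 1043 → 3130 → 1565 → 4696 → 2348 → 1174 → 587 → 1762 → 881 → 2644 → 1322 → 661 → 1984 → 992 → 496 → 248 → 124 → 62 → 31 → 94 → 47 → 142 → 71 → 214 → 107 → 322 → 161 → 484 → 242 → 121 → 364 → 182 → 91 → 274 → 137 → 412 → 206 → 103 → 310 → 155 → 466 → 233 → 700 → 350 → 175 → 526 → 263 → 790 → 395 → 1186 → 593 → 1780 → 890 → 445 → 1336 → 668 → 334 → 167 → 502 → 251 → 754 → 377 → 1132 → 566 → 283 → 850 → 425 → 1276 → 638 → 319 → 958 → 479 → 1438 → 719 → 2158 → 1079 → 3238 → 1619 → 4858 → 2429 → 7288 → 3644 → 1822 → 911 → 2734 → 1367 → 4102 → 2051 → 6154 → 3077 → 9232 → 4616 → 2308 → 1154 → 577 → 1732 → 866 → 433 → 1300 → 650 → 325 → 976 → 488 → 244 → 122 → 61 → 184 → 92 → 46 → 23 → 70 → 35 → 106 → 53 → 160 → 80 → 40 → 20 → 10 → 5 → 16 → 8 → 4 → 2 → 1
Total steps = 163

163 steps


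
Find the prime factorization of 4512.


4512 / 2 = 2256
2256 / 2 = 1128
1128 / 2 = 564
564 / 2 = 282
282 / 2 = 141
141 / 3 = 47
47 / 47 = 1
4512 = 2^5 × 3 × 47


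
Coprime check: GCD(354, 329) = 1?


Euclidean algorithm:
354 = 1 * 329 + 25
329 = 13 * 25 + 4
25 = 6 * 4 + 1
4 = 4 * 1 + 0
GCD(354, 329) = 1

Yes, coprime (GCD = 1)


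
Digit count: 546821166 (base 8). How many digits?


546821166 in base 8 = 4045752056
Number of digits = 10

10 digits (base 8)


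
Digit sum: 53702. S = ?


5 + 3 + 7 + 0 + 2 = 17


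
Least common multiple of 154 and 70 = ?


GCD(154, 70) = 14
LCM = 154*70/14 = 10780/14 = 770

LCM = 770


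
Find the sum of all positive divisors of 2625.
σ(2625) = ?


Divisors of 2625: 1, 3, 5, 7, 15, 21, 25, 35, 75, 105, 125, 175, 375, 525, 875, 2625
Sum = 1 + 3 + 5 + 7 + 15 + 21 + 25 + 35 + 75 + 105 + 125 + 175 + 375 + 525 + 875 + 2625 = 4992

σ(2625) = 4992


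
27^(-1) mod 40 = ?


Use the extended Euclidean algorithm on (40, 27); each row r = 40*s + 27*t:
r=40, s=1, t=0
r=27, s=0, t=1
q=1: r=13, s=1, t=-1   [40*(1) + 27*(-1) = 13]
q=2: r=1, s=-2, t=3   [40*(-2) + 27*(3) = 1]
q=13: r=0, s=27, t=-40   [40*(27) + 27*(-40) = 0]
GCD = 1 with t = 3, so 27*(3) ≡ 1 (mod 40)
Inverse = 3 mod 40 = 3
Check: 27 * 3 = 81 ≡ 1 (mod 40)

27^(-1) ≡ 3 (mod 40)


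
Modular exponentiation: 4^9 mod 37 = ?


4^1 mod 37 = 4
4^2 mod 37 = 16
4^3 mod 37 = 27
4^4 mod 37 = 34
4^5 mod 37 = 25
4^6 mod 37 = 26
4^7 mod 37 = 30
4^8 mod 37 = 9
4^9 mod 37 = 36


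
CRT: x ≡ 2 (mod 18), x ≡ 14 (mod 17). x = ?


M = 18*17 = 306
M1 = M/18 = 17, M2 = M/17 = 18
M1^(-1) mod 18 = 17, M2^(-1) mod 17 = 1
x = 2*17*17 + 14*18*1 = 830
830 mod 306 = 218
Check: 218 mod 18 = 2 ✓, 218 mod 17 = 14 ✓

x ≡ 218 (mod 306)


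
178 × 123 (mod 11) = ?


178 × 123 = 21894
21894 mod 11 = 4


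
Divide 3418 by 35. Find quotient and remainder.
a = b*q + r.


3418 = 35 * 97 + 23
Check: 3395 + 23 = 3418

q = 97, r = 23


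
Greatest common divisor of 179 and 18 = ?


179 = 9 * 18 + 17
18 = 1 * 17 + 1
17 = 17 * 1 + 0
GCD = 1


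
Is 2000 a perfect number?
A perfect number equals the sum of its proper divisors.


Proper divisors of 2000: 1, 2, 4, 5, 8, 10, 16, 20, 25, 40, 50, 80, 100, 125, 200, 250, 400, 500, 1000
Sum = 1 + 2 + 4 + 5 + 8 + 10 + 16 + 20 + 25 + 40 + 50 + 80 + 100 + 125 + 200 + 250 + 400 + 500 + 1000 = 2836

No, 2000 is not perfect (2836 ≠ 2000)


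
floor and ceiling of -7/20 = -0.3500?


-7/20 = -0.3500
floor = -1
ceil = 0

floor = -1, ceil = 0


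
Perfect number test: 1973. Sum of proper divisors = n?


Proper divisors of 1973: 1
Sum = 1 = 1

No, 1973 is not perfect (1 ≠ 1973)


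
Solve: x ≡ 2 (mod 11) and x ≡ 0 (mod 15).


M = 11*15 = 165
M1 = M/11 = 15, M2 = M/15 = 11
M1^(-1) mod 11 = 3, M2^(-1) mod 15 = 11
x = 2*15*3 + 0*11*11 = 90
90 mod 165 = 90
Check: 90 mod 11 = 2 ✓, 90 mod 15 = 0 ✓

x ≡ 90 (mod 165)


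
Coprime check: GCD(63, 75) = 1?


Euclidean algorithm:
75 = 1 * 63 + 12
63 = 5 * 12 + 3
12 = 4 * 3 + 0
GCD(63, 75) = 3

No, not coprime (GCD = 3)


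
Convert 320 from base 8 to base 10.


320 (base 8) = 208 (decimal)
208 (decimal) = 208 (base 10)


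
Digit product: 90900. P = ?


9 × 0 × 9 × 0 × 0 = 0


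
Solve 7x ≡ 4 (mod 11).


GCD(7, 11) = 1, unique solution
a^(-1) mod 11 = 8
x = 8 * 4 mod 11 = 10

x ≡ 10 (mod 11)


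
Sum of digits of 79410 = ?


7 + 9 + 4 + 1 + 0 = 21


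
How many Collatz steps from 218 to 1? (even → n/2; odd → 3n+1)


218 → 109 → 328 → 164 → 82 → 41 → 124 → 62 → 31 → 94 → 47 → 142 → 71 → 214 → 107 → 322 → 161 → 484 → 242 → 121 → 364 → 182 → 91 → 274 → 137 → 412 → 206 → 103 → 310 → 155 → 466 → 233 → 700 → 350 → 175 → 526 → 263 → 790 → 395 → 1186 → 593 → 1780 → 890 → 445 → 1336 → 668 → 334 → 167 → 502 → 251 → 754 → 377 → 1132 → 566 → 283 → 850 → 425 → 1276 → 638 → 319 → 958 → 479 → 1438 → 719 → 2158 → 1079 → 3238 → 1619 → 4858 → 2429 → 7288 → 3644 → 1822 → 911 → 2734 → 1367 → 4102 → 2051 → 6154 → 3077 → 9232 → 4616 → 2308 → 1154 → 577 → 1732 → 866 → 433 → 1300 → 650 → 325 → 976 → 488 → 244 → 122 → 61 → 184 → 92 → 46 → 23 → 70 → 35 → 106 → 53 → 160 → 80 → 40 → 20 → 10 → 5 → 16 → 8 → 4 → 2 → 1
Total steps = 114

114 steps


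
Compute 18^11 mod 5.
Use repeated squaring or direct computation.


18^1 mod 5 = 3
18^2 mod 5 = 4
18^3 mod 5 = 2
18^4 mod 5 = 1
18^5 mod 5 = 3
18^6 mod 5 = 4
18^7 mod 5 = 2
18^8 mod 5 = 1
18^9 mod 5 = 3
18^10 mod 5 = 4
18^11 mod 5 = 2


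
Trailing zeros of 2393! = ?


floor(2393/5) = 478
floor(2393/25) = 95
floor(2393/125) = 19
floor(2393/625) = 3
Total = 595

595 trailing zeros


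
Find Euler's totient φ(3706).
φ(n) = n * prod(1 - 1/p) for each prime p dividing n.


3706 = 2 × 17 × 109
Prime factors: 2, 17, 109
φ(3706) = 3706 × (1-1/2) × (1-1/17) × (1-1/109)
= 3706 × 1/2 × 16/17 × 108/109 = 1728

φ(3706) = 1728


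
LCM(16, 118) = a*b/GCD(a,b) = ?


GCD(16, 118) = 2
LCM = 16*118/2 = 1888/2 = 944

LCM = 944


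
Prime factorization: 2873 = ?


2873 / 13 = 221
221 / 13 = 17
17 / 17 = 1
2873 = 13^2 × 17


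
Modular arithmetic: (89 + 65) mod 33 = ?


89 + 65 = 154
154 mod 33 = 22


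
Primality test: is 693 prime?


693 / 3 = 231 (exact division)
693 is NOT prime.

No, 693 is not prime


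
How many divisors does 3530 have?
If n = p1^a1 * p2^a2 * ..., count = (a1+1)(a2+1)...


3530 = 2^1 × 5^1 × 353^1
d(3530) = (1+1) × (1+1) × (1+1) = 8

8 divisors


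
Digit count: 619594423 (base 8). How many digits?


619594423 in base 8 = 4473441267
Number of digits = 10

10 digits (base 8)


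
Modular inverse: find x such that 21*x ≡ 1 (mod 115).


Use the extended Euclidean algorithm on (115, 21); each row r = 115*s + 21*t:
r=115, s=1, t=0
r=21, s=0, t=1
q=5: r=10, s=1, t=-5   [115*(1) + 21*(-5) = 10]
q=2: r=1, s=-2, t=11   [115*(-2) + 21*(11) = 1]
q=10: r=0, s=21, t=-115   [115*(21) + 21*(-115) = 0]
GCD = 1 with t = 11, so 21*(11) ≡ 1 (mod 115)
Inverse = 11 mod 115 = 11
Check: 21 * 11 = 231 ≡ 1 (mod 115)

21^(-1) ≡ 11 (mod 115)


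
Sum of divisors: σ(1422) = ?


Divisors of 1422: 1, 2, 3, 6, 9, 18, 79, 158, 237, 474, 711, 1422
Sum = 1 + 2 + 3 + 6 + 9 + 18 + 79 + 158 + 237 + 474 + 711 + 1422 = 3120

σ(1422) = 3120


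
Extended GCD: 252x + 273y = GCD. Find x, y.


Tabular extended Euclidean (each row: r = 252*s + 273*t):
r=252, s=1, t=0
r=273, s=0, t=1
q=0: r=252, s=1, t=0   [252*(1) + 273*(0) = 252]
q=1: r=21, s=-1, t=1   [252*(-1) + 273*(1) = 21]
q=12: r=0, s=13, t=-12   [252*(13) + 273*(-12) = 0]
GCD = 21; from the row with r=21: x=-1, y=1
Check: 252*(-1) + 273*(1) = -252 + 273 = 21

GCD = 21, x = -1, y = 1


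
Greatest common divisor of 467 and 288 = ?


467 = 1 * 288 + 179
288 = 1 * 179 + 109
179 = 1 * 109 + 70
109 = 1 * 70 + 39
70 = 1 * 39 + 31
39 = 1 * 31 + 8
31 = 3 * 8 + 7
8 = 1 * 7 + 1
7 = 7 * 1 + 0
GCD = 1


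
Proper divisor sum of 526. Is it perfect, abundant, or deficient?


Proper divisors: 1, 2, 263
Sum = 1 + 2 + 263 = 266
266 < 526 → deficient

s(526) = 266 (deficient)


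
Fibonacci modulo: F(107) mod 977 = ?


F(k) mod 977 for k=1..107:
1, 1, 2, 3, 5, 8, 13, 21, 34, 55, 89, 144, 233, 377, 610, 10, 620, 630, 273, 903, 199, 125, 324, 449, 773, 245, 41, 286, 327, 613, 940, 576, 539, 138, 677, 815, 515, 353, 868, 244, 135, 379, 514, 893, 430, 346, 776, 145, 921, 89, 33, 122, 155, 277, 432, 709, 164, 873, 60, 933, 16, 949, 965, 937, 925, 885, 833, 741, 597, 361, 958, 342, 323, 665, 11, 676, 687, 386, 96, 482, 578, 83, 661, 744, 428, 195, 623, 818, 464, 305, 769, 97, 866, 963, 852, 838, 713, 574, 310, 884, 217, 124, 341, 465, 806, 294, 123
F(107) mod 977 = 123


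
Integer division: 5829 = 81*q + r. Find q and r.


5829 = 81 * 71 + 78
Check: 5751 + 78 = 5829

q = 71, r = 78


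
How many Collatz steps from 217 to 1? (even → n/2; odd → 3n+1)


217 → 652 → 326 → 163 → 490 → 245 → 736 → 368 → 184 → 92 → 46 → 23 → 70 → 35 → 106 → 53 → 160 → 80 → 40 → 20 → 10 → 5 → 16 → 8 → 4 → 2 → 1
Total steps = 26

26 steps


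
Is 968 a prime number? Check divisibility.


968 / 2 = 484 (exact division)
968 is NOT prime.

No, 968 is not prime


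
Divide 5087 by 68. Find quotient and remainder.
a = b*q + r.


5087 = 68 * 74 + 55
Check: 5032 + 55 = 5087

q = 74, r = 55


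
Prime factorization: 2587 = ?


2587 / 13 = 199
199 / 199 = 1
2587 = 13 × 199


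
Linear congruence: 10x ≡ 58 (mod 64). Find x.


GCD(10, 64) = 2 divides 58
Divide: 5x ≡ 29 (mod 32)
x ≡ 25 (mod 32)


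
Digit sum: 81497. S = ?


8 + 1 + 4 + 9 + 7 = 29


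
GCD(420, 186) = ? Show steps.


420 = 2 * 186 + 48
186 = 3 * 48 + 42
48 = 1 * 42 + 6
42 = 7 * 6 + 0
GCD = 6


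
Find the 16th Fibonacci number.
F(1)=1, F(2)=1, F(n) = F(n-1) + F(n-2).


Sequence: 1, 1, 2, 3, 5, 8, 13, 21, 34, 55, 89, 144, 233, 377, 610, 987
F(16) = 987


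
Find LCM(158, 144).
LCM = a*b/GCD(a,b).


GCD(158, 144) = 2
LCM = 158*144/2 = 22752/2 = 11376

LCM = 11376


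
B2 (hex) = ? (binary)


B2 (base 16) = 178 (decimal)
178 (decimal) = 10110010 (base 2)


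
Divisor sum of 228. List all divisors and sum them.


Divisors of 228: 1, 2, 3, 4, 6, 12, 19, 38, 57, 76, 114, 228
Sum = 1 + 2 + 3 + 4 + 6 + 12 + 19 + 38 + 57 + 76 + 114 + 228 = 560

σ(228) = 560


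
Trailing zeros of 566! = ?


floor(566/5) = 113
floor(566/25) = 22
floor(566/125) = 4
Total = 139

139 trailing zeros


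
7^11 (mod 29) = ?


7^1 mod 29 = 7
7^2 mod 29 = 20
7^3 mod 29 = 24
7^4 mod 29 = 23
7^5 mod 29 = 16
7^6 mod 29 = 25
7^7 mod 29 = 1
7^8 mod 29 = 7
7^9 mod 29 = 20
7^10 mod 29 = 24
7^11 mod 29 = 23


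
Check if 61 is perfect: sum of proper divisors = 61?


Proper divisors of 61: 1
Sum = 1 = 1

No, 61 is not perfect (1 ≠ 61)


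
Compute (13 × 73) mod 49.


13 × 73 = 949
949 mod 49 = 18


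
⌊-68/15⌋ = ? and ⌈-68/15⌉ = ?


-68/15 = -4.5333
floor = -5
ceil = -4

floor = -5, ceil = -4


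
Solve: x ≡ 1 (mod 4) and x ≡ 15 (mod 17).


M = 4*17 = 68
M1 = M/4 = 17, M2 = M/17 = 4
M1^(-1) mod 4 = 1, M2^(-1) mod 17 = 13
x = 1*17*1 + 15*4*13 = 797
797 mod 68 = 49
Check: 49 mod 4 = 1 ✓, 49 mod 17 = 15 ✓

x ≡ 49 (mod 68)


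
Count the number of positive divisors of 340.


340 = 2^2 × 5^1 × 17^1
d(340) = (2+1) × (1+1) × (1+1) = 12

12 divisors


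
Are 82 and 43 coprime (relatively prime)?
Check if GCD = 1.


Euclidean algorithm:
82 = 1 * 43 + 39
43 = 1 * 39 + 4
39 = 9 * 4 + 3
4 = 1 * 3 + 1
3 = 3 * 1 + 0
GCD(82, 43) = 1

Yes, coprime (GCD = 1)


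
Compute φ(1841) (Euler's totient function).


1841 = 7 × 263
Prime factors: 7, 263
φ(1841) = 1841 × (1-1/7) × (1-1/263)
= 1841 × 6/7 × 262/263 = 1572

φ(1841) = 1572


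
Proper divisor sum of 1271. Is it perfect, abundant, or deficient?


Proper divisors: 1, 31, 41
Sum = 1 + 31 + 41 = 73
73 < 1271 → deficient

s(1271) = 73 (deficient)


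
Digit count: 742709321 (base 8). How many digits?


742709321 in base 8 = 5421154111
Number of digits = 10

10 digits (base 8)


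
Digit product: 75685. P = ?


7 × 5 × 6 × 8 × 5 = 8400


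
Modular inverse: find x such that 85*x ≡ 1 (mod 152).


Use the extended Euclidean algorithm on (152, 85); each row r = 152*s + 85*t:
r=152, s=1, t=0
r=85, s=0, t=1
q=1: r=67, s=1, t=-1   [152*(1) + 85*(-1) = 67]
q=1: r=18, s=-1, t=2   [152*(-1) + 85*(2) = 18]
q=3: r=13, s=4, t=-7   [152*(4) + 85*(-7) = 13]
q=1: r=5, s=-5, t=9   [152*(-5) + 85*(9) = 5]
q=2: r=3, s=14, t=-25   [152*(14) + 85*(-25) = 3]
q=1: r=2, s=-19, t=34   [152*(-19) + 85*(34) = 2]
q=1: r=1, s=33, t=-59   [152*(33) + 85*(-59) = 1]
q=2: r=0, s=-85, t=152   [152*(-85) + 85*(152) = 0]
GCD = 1 with t = -59, so 85*(-59) ≡ 1 (mod 152)
Inverse = -59 mod 152 = 93
Check: 85 * 93 = 7905 ≡ 1 (mod 152)

85^(-1) ≡ 93 (mod 152)


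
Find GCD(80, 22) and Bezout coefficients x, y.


Tabular extended Euclidean (each row: r = 80*s + 22*t):
r=80, s=1, t=0
r=22, s=0, t=1
q=3: r=14, s=1, t=-3   [80*(1) + 22*(-3) = 14]
q=1: r=8, s=-1, t=4   [80*(-1) + 22*(4) = 8]
q=1: r=6, s=2, t=-7   [80*(2) + 22*(-7) = 6]
q=1: r=2, s=-3, t=11   [80*(-3) + 22*(11) = 2]
q=3: r=0, s=11, t=-40   [80*(11) + 22*(-40) = 0]
GCD = 2; from the row with r=2: x=-3, y=11
Check: 80*(-3) + 22*(11) = -240 + 242 = 2

GCD = 2, x = -3, y = 11


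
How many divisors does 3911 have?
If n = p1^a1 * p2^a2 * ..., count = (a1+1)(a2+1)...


3911 = 3911^1
d(3911) = (1+1) = 2

2 divisors


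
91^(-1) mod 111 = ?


Use the extended Euclidean algorithm on (111, 91); each row r = 111*s + 91*t:
r=111, s=1, t=0
r=91, s=0, t=1
q=1: r=20, s=1, t=-1   [111*(1) + 91*(-1) = 20]
q=4: r=11, s=-4, t=5   [111*(-4) + 91*(5) = 11]
q=1: r=9, s=5, t=-6   [111*(5) + 91*(-6) = 9]
q=1: r=2, s=-9, t=11   [111*(-9) + 91*(11) = 2]
q=4: r=1, s=41, t=-50   [111*(41) + 91*(-50) = 1]
q=2: r=0, s=-91, t=111   [111*(-91) + 91*(111) = 0]
GCD = 1 with t = -50, so 91*(-50) ≡ 1 (mod 111)
Inverse = -50 mod 111 = 61
Check: 91 * 61 = 5551 ≡ 1 (mod 111)

91^(-1) ≡ 61 (mod 111)


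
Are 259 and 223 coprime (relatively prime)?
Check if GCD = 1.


Euclidean algorithm:
259 = 1 * 223 + 36
223 = 6 * 36 + 7
36 = 5 * 7 + 1
7 = 7 * 1 + 0
GCD(259, 223) = 1

Yes, coprime (GCD = 1)


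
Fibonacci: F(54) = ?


Sequence: 1, 1, 2, 3, 5, 8, 13, 21, 34, 55, 89, 144, 233, 377, 610, 987, 1597, 2584, 4181, 6765, 10946, 17711, 28657, 46368, 75025, 121393, 196418, 317811, 514229, 832040, 1346269, 2178309, 3524578, 5702887, 9227465, 14930352, 24157817, 39088169, 63245986, 102334155, 165580141, 267914296, 433494437, 701408733, 1134903170, 1836311903, 2971215073, 4807526976, 7778742049, 12586269025, 20365011074, 32951280099, 53316291173, 86267571272
F(54) = 86267571272


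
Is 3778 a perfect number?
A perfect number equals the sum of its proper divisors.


Proper divisors of 3778: 1, 2, 1889
Sum = 1 + 2 + 1889 = 1892

No, 3778 is not perfect (1892 ≠ 3778)


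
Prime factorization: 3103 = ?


3103 / 29 = 107
107 / 107 = 1
3103 = 29 × 107


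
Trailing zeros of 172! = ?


floor(172/5) = 34
floor(172/25) = 6
floor(172/125) = 1
Total = 41

41 trailing zeros


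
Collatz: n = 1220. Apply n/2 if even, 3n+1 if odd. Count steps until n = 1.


1220 → 610 → 305 → 916 → 458 → 229 → 688 → 344 → 172 → 86 → 43 → 130 → 65 → 196 → 98 → 49 → 148 → 74 → 37 → 112 → 56 → 28 → 14 → 7 → 22 → 11 → 34 → 17 → 52 → 26 → 13 → 40 → 20 → 10 → 5 → 16 → 8 → 4 → 2 → 1
Total steps = 39

39 steps


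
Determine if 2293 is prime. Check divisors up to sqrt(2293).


Check divisors up to sqrt(2293) = 47.8853
No divisors found.
2293 is prime.

Yes, 2293 is prime


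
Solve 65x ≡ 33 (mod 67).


GCD(65, 67) = 1, unique solution
a^(-1) mod 67 = 33
x = 33 * 33 mod 67 = 17

x ≡ 17 (mod 67)


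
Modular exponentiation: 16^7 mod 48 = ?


16^1 mod 48 = 16
16^2 mod 48 = 16
16^3 mod 48 = 16
16^4 mod 48 = 16
16^5 mod 48 = 16
16^6 mod 48 = 16
16^7 mod 48 = 16


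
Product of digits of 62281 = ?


6 × 2 × 2 × 8 × 1 = 192


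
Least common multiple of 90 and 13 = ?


GCD(90, 13) = 1
LCM = 90*13/1 = 1170/1 = 1170

LCM = 1170


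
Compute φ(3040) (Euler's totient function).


3040 = 2^5 × 5 × 19
Prime factors: 2, 5, 19
φ(3040) = 3040 × (1-1/2) × (1-1/5) × (1-1/19)
= 3040 × 1/2 × 4/5 × 18/19 = 1152

φ(3040) = 1152


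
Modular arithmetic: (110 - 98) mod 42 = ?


110 - 98 = 12
12 mod 42 = 12


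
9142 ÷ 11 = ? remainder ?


9142 = 11 * 831 + 1
Check: 9141 + 1 = 9142

q = 831, r = 1


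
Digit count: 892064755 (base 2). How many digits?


892064755 in base 2 = 110101001010111101001111110011
Number of digits = 30

30 digits (base 2)


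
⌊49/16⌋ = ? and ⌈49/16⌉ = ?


49/16 = 3.0625
floor = 3
ceil = 4

floor = 3, ceil = 4


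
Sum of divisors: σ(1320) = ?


Divisors of 1320: 1, 2, 3, 4, 5, 6, 8, 10, 11, 12, 15, 20, 22, 24, 30, 33, 40, 44, 55, 60, 66, 88, 110, 120, 132, 165, 220, 264, 330, 440, 660, 1320
Sum = 1 + 2 + 3 + 4 + 5 + 6 + 8 + 10 + 11 + 12 + 15 + 20 + 22 + 24 + 30 + 33 + 40 + 44 + 55 + 60 + 66 + 88 + 110 + 120 + 132 + 165 + 220 + 264 + 330 + 440 + 660 + 1320 = 4320

σ(1320) = 4320


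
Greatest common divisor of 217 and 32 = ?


217 = 6 * 32 + 25
32 = 1 * 25 + 7
25 = 3 * 7 + 4
7 = 1 * 4 + 3
4 = 1 * 3 + 1
3 = 3 * 1 + 0
GCD = 1


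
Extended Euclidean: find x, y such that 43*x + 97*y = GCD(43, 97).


Tabular extended Euclidean (each row: r = 43*s + 97*t):
r=43, s=1, t=0
r=97, s=0, t=1
q=0: r=43, s=1, t=0   [43*(1) + 97*(0) = 43]
q=2: r=11, s=-2, t=1   [43*(-2) + 97*(1) = 11]
q=3: r=10, s=7, t=-3   [43*(7) + 97*(-3) = 10]
q=1: r=1, s=-9, t=4   [43*(-9) + 97*(4) = 1]
q=10: r=0, s=97, t=-43   [43*(97) + 97*(-43) = 0]
GCD = 1; from the row with r=1: x=-9, y=4
Check: 43*(-9) + 97*(4) = -387 + 388 = 1

GCD = 1, x = -9, y = 4


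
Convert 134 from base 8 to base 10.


134 (base 8) = 92 (decimal)
92 (decimal) = 92 (base 10)


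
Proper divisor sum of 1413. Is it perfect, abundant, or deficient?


Proper divisors: 1, 3, 9, 157, 471
Sum = 1 + 3 + 9 + 157 + 471 = 641
641 < 1413 → deficient

s(1413) = 641 (deficient)


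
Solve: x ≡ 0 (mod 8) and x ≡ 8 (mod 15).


M = 8*15 = 120
M1 = M/8 = 15, M2 = M/15 = 8
M1^(-1) mod 8 = 7, M2^(-1) mod 15 = 2
x = 0*15*7 + 8*8*2 = 128
128 mod 120 = 8
Check: 8 mod 8 = 0 ✓, 8 mod 15 = 8 ✓

x ≡ 8 (mod 120)


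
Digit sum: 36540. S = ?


3 + 6 + 5 + 4 + 0 = 18


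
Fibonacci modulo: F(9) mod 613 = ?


F(k) mod 613 for k=1..9:
1, 1, 2, 3, 5, 8, 13, 21, 34
F(9) mod 613 = 34


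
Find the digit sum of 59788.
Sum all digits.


5 + 9 + 7 + 8 + 8 = 37


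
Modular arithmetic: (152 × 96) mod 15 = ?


152 × 96 = 14592
14592 mod 15 = 12


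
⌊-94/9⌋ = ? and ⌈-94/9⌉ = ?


-94/9 = -10.4444
floor = -11
ceil = -10

floor = -11, ceil = -10


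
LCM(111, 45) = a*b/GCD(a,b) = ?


GCD(111, 45) = 3
LCM = 111*45/3 = 4995/3 = 1665

LCM = 1665


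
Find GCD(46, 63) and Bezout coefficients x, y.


Tabular extended Euclidean (each row: r = 46*s + 63*t):
r=46, s=1, t=0
r=63, s=0, t=1
q=0: r=46, s=1, t=0   [46*(1) + 63*(0) = 46]
q=1: r=17, s=-1, t=1   [46*(-1) + 63*(1) = 17]
q=2: r=12, s=3, t=-2   [46*(3) + 63*(-2) = 12]
q=1: r=5, s=-4, t=3   [46*(-4) + 63*(3) = 5]
q=2: r=2, s=11, t=-8   [46*(11) + 63*(-8) = 2]
q=2: r=1, s=-26, t=19   [46*(-26) + 63*(19) = 1]
q=2: r=0, s=63, t=-46   [46*(63) + 63*(-46) = 0]
GCD = 1; from the row with r=1: x=-26, y=19
Check: 46*(-26) + 63*(19) = -1196 + 1197 = 1

GCD = 1, x = -26, y = 19


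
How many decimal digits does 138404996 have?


138404996 has 9 digits in base 10
floor(log10(138404996)) + 1 = floor(8.1412) + 1 = 9

9 digits (base 10)


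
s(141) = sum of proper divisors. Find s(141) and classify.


Proper divisors: 1, 3, 47
Sum = 1 + 3 + 47 = 51
51 < 141 → deficient

s(141) = 51 (deficient)


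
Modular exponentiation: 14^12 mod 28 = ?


14^1 mod 28 = 14
14^2 mod 28 = 0
14^3 mod 28 = 0
14^4 mod 28 = 0
14^5 mod 28 = 0
14^6 mod 28 = 0
14^7 mod 28 = 0
14^8 mod 28 = 0
14^9 mod 28 = 0
14^10 mod 28 = 0
14^11 mod 28 = 0
14^12 mod 28 = 0


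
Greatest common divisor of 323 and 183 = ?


323 = 1 * 183 + 140
183 = 1 * 140 + 43
140 = 3 * 43 + 11
43 = 3 * 11 + 10
11 = 1 * 10 + 1
10 = 10 * 1 + 0
GCD = 1


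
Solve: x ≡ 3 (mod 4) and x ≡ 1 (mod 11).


M = 4*11 = 44
M1 = M/4 = 11, M2 = M/11 = 4
M1^(-1) mod 4 = 3, M2^(-1) mod 11 = 3
x = 3*11*3 + 1*4*3 = 111
111 mod 44 = 23
Check: 23 mod 4 = 3 ✓, 23 mod 11 = 1 ✓

x ≡ 23 (mod 44)


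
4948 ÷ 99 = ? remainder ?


4948 = 99 * 49 + 97
Check: 4851 + 97 = 4948

q = 49, r = 97


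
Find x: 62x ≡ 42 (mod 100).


GCD(62, 100) = 2 divides 42
Divide: 31x ≡ 21 (mod 50)
x ≡ 41 (mod 50)


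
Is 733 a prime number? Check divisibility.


Check divisors up to sqrt(733) = 27.0740
No divisors found.
733 is prime.

Yes, 733 is prime


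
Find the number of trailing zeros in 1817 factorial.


floor(1817/5) = 363
floor(1817/25) = 72
floor(1817/125) = 14
floor(1817/625) = 2
Total = 451

451 trailing zeros


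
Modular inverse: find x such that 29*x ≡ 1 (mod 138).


Use the extended Euclidean algorithm on (138, 29); each row r = 138*s + 29*t:
r=138, s=1, t=0
r=29, s=0, t=1
q=4: r=22, s=1, t=-4   [138*(1) + 29*(-4) = 22]
q=1: r=7, s=-1, t=5   [138*(-1) + 29*(5) = 7]
q=3: r=1, s=4, t=-19   [138*(4) + 29*(-19) = 1]
q=7: r=0, s=-29, t=138   [138*(-29) + 29*(138) = 0]
GCD = 1 with t = -19, so 29*(-19) ≡ 1 (mod 138)
Inverse = -19 mod 138 = 119
Check: 29 * 119 = 3451 ≡ 1 (mod 138)

29^(-1) ≡ 119 (mod 138)


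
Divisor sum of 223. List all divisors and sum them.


Divisors of 223: 1, 223
Sum = 1 + 223 = 224

σ(223) = 224


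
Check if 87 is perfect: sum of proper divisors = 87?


Proper divisors of 87: 1, 3, 29
Sum = 1 + 3 + 29 = 33

No, 87 is not perfect (33 ≠ 87)


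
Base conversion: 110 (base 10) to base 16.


110 (base 10) = 110 (decimal)
110 (decimal) = 6E (base 16)


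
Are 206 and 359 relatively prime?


Euclidean algorithm:
359 = 1 * 206 + 153
206 = 1 * 153 + 53
153 = 2 * 53 + 47
53 = 1 * 47 + 6
47 = 7 * 6 + 5
6 = 1 * 5 + 1
5 = 5 * 1 + 0
GCD(206, 359) = 1

Yes, coprime (GCD = 1)


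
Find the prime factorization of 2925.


2925 / 3 = 975
975 / 3 = 325
325 / 5 = 65
65 / 5 = 13
13 / 13 = 1
2925 = 3^2 × 5^2 × 13


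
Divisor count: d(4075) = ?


4075 = 5^2 × 163^1
d(4075) = (2+1) × (1+1) = 6

6 divisors


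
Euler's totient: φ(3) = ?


3 = 3
Prime factors: 3
φ(3) = 3 × (1-1/3)
= 3 × 2/3 = 2

φ(3) = 2


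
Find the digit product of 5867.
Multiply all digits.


5 × 8 × 6 × 7 = 1680


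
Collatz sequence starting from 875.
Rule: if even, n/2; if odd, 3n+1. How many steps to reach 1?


875 → 2626 → 1313 → 3940 → 1970 → 985 → 2956 → 1478 → 739 → 2218 → 1109 → 3328 → 1664 → 832 → 416 → 208 → 104 → 52 → 26 → 13 → 40 → 20 → 10 → 5 → 16 → 8 → 4 → 2 → 1
Total steps = 28

28 steps


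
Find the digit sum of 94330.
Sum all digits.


9 + 4 + 3 + 3 + 0 = 19


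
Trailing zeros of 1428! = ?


floor(1428/5) = 285
floor(1428/25) = 57
floor(1428/125) = 11
floor(1428/625) = 2
Total = 355

355 trailing zeros


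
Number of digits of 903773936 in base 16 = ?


903773936 in base 16 = 35DE7EF0
Number of digits = 8

8 digits (base 16)


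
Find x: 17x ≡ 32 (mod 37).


GCD(17, 37) = 1, unique solution
a^(-1) mod 37 = 24
x = 24 * 32 mod 37 = 28

x ≡ 28 (mod 37)


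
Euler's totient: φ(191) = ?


191 = 191
Prime factors: 191
φ(191) = 191 × (1-1/191)
= 191 × 190/191 = 190

φ(191) = 190


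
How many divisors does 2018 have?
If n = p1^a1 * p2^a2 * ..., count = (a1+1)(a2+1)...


2018 = 2^1 × 1009^1
d(2018) = (1+1) × (1+1) = 4

4 divisors


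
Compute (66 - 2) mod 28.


66 - 2 = 64
64 mod 28 = 8


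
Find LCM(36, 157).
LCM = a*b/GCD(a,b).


GCD(36, 157) = 1
LCM = 36*157/1 = 5652/1 = 5652

LCM = 5652


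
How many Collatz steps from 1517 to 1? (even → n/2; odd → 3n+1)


1517 → 4552 → 2276 → 1138 → 569 → 1708 → 854 → 427 → 1282 → 641 → 1924 → 962 → 481 → 1444 → 722 → 361 → 1084 → 542 → 271 → 814 → 407 → 1222 → 611 → 1834 → 917 → 2752 → 1376 → 688 → 344 → 172 → 86 → 43 → 130 → 65 → 196 → 98 → 49 → 148 → 74 → 37 → 112 → 56 → 28 → 14 → 7 → 22 → 11 → 34 → 17 → 52 → 26 → 13 → 40 → 20 → 10 → 5 → 16 → 8 → 4 → 2 → 1
Total steps = 60

60 steps


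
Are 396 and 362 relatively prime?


Euclidean algorithm:
396 = 1 * 362 + 34
362 = 10 * 34 + 22
34 = 1 * 22 + 12
22 = 1 * 12 + 10
12 = 1 * 10 + 2
10 = 5 * 2 + 0
GCD(396, 362) = 2

No, not coprime (GCD = 2)


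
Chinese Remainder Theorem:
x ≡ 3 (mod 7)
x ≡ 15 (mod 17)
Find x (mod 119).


M = 7*17 = 119
M1 = M/7 = 17, M2 = M/17 = 7
M1^(-1) mod 7 = 5, M2^(-1) mod 17 = 5
x = 3*17*5 + 15*7*5 = 780
780 mod 119 = 66
Check: 66 mod 7 = 3 ✓, 66 mod 17 = 15 ✓

x ≡ 66 (mod 119)


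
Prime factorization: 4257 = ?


4257 / 3 = 1419
1419 / 3 = 473
473 / 11 = 43
43 / 43 = 1
4257 = 3^2 × 11 × 43


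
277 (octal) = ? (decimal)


277 (base 8) = 191 (decimal)
191 (decimal) = 191 (base 10)


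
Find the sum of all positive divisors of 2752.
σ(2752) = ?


Divisors of 2752: 1, 2, 4, 8, 16, 32, 43, 64, 86, 172, 344, 688, 1376, 2752
Sum = 1 + 2 + 4 + 8 + 16 + 32 + 43 + 64 + 86 + 172 + 344 + 688 + 1376 + 2752 = 5588

σ(2752) = 5588


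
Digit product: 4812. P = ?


4 × 8 × 1 × 2 = 64


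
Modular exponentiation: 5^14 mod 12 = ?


5^1 mod 12 = 5
5^2 mod 12 = 1
5^3 mod 12 = 5
5^4 mod 12 = 1
5^5 mod 12 = 5
5^6 mod 12 = 1
5^7 mod 12 = 5
5^8 mod 12 = 1
5^9 mod 12 = 5
5^10 mod 12 = 1
5^11 mod 12 = 5
5^12 mod 12 = 1
5^13 mod 12 = 5
5^14 mod 12 = 1


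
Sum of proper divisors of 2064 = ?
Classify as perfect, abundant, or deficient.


Proper divisors: 1, 2, 3, 4, 6, 8, 12, 16, 24, 43, 48, 86, 129, 172, 258, 344, 516, 688, 1032
Sum = 1 + 2 + 3 + 4 + 6 + 8 + 12 + 16 + 24 + 43 + 48 + 86 + 129 + 172 + 258 + 344 + 516 + 688 + 1032 = 3392
3392 > 2064 → abundant

s(2064) = 3392 (abundant)


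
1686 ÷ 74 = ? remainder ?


1686 = 74 * 22 + 58
Check: 1628 + 58 = 1686

q = 22, r = 58


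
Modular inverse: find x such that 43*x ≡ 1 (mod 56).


Use the extended Euclidean algorithm on (56, 43); each row r = 56*s + 43*t:
r=56, s=1, t=0
r=43, s=0, t=1
q=1: r=13, s=1, t=-1   [56*(1) + 43*(-1) = 13]
q=3: r=4, s=-3, t=4   [56*(-3) + 43*(4) = 4]
q=3: r=1, s=10, t=-13   [56*(10) + 43*(-13) = 1]
q=4: r=0, s=-43, t=56   [56*(-43) + 43*(56) = 0]
GCD = 1 with t = -13, so 43*(-13) ≡ 1 (mod 56)
Inverse = -13 mod 56 = 43
Check: 43 * 43 = 1849 ≡ 1 (mod 56)

43^(-1) ≡ 43 (mod 56)


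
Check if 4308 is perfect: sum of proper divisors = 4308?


Proper divisors of 4308: 1, 2, 3, 4, 6, 12, 359, 718, 1077, 1436, 2154
Sum = 1 + 2 + 3 + 4 + 6 + 12 + 359 + 718 + 1077 + 1436 + 2154 = 5772

No, 4308 is not perfect (5772 ≠ 4308)


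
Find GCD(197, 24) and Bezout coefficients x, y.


Tabular extended Euclidean (each row: r = 197*s + 24*t):
r=197, s=1, t=0
r=24, s=0, t=1
q=8: r=5, s=1, t=-8   [197*(1) + 24*(-8) = 5]
q=4: r=4, s=-4, t=33   [197*(-4) + 24*(33) = 4]
q=1: r=1, s=5, t=-41   [197*(5) + 24*(-41) = 1]
q=4: r=0, s=-24, t=197   [197*(-24) + 24*(197) = 0]
GCD = 1; from the row with r=1: x=5, y=-41
Check: 197*(5) + 24*(-41) = 985 - 984 = 1

GCD = 1, x = 5, y = -41


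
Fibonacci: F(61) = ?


Sequence: 1, 1, 2, 3, 5, 8, 13, 21, 34, 55, 89, 144, 233, 377, 610, 987, 1597, 2584, 4181, 6765, 10946, 17711, 28657, 46368, 75025, 121393, 196418, 317811, 514229, 832040, 1346269, 2178309, 3524578, 5702887, 9227465, 14930352, 24157817, 39088169, 63245986, 102334155, 165580141, 267914296, 433494437, 701408733, 1134903170, 1836311903, 2971215073, 4807526976, 7778742049, 12586269025, 20365011074, 32951280099, 53316291173, 86267571272, 139583862445, 225851433717, 365435296162, 591286729879, 956722026041, 1548008755920, 2504730781961
F(61) = 2504730781961


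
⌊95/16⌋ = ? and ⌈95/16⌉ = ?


95/16 = 5.9375
floor = 5
ceil = 6

floor = 5, ceil = 6


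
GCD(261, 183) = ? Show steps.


261 = 1 * 183 + 78
183 = 2 * 78 + 27
78 = 2 * 27 + 24
27 = 1 * 24 + 3
24 = 8 * 3 + 0
GCD = 3


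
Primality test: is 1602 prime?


1602 / 2 = 801 (exact division)
1602 is NOT prime.

No, 1602 is not prime


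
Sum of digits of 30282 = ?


3 + 0 + 2 + 8 + 2 = 15


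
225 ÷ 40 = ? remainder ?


225 = 40 * 5 + 25
Check: 200 + 25 = 225

q = 5, r = 25


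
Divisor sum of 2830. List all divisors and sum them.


Divisors of 2830: 1, 2, 5, 10, 283, 566, 1415, 2830
Sum = 1 + 2 + 5 + 10 + 283 + 566 + 1415 + 2830 = 5112

σ(2830) = 5112


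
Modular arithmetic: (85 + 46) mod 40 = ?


85 + 46 = 131
131 mod 40 = 11


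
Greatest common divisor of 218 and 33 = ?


218 = 6 * 33 + 20
33 = 1 * 20 + 13
20 = 1 * 13 + 7
13 = 1 * 7 + 6
7 = 1 * 6 + 1
6 = 6 * 1 + 0
GCD = 1


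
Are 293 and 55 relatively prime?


Euclidean algorithm:
293 = 5 * 55 + 18
55 = 3 * 18 + 1
18 = 18 * 1 + 0
GCD(293, 55) = 1

Yes, coprime (GCD = 1)


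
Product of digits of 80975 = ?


8 × 0 × 9 × 7 × 5 = 0


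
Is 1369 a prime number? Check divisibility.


1369 / 37 = 37 (exact division)
1369 is NOT prime.

No, 1369 is not prime


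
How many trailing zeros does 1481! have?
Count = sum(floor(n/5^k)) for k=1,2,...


floor(1481/5) = 296
floor(1481/25) = 59
floor(1481/125) = 11
floor(1481/625) = 2
Total = 368

368 trailing zeros


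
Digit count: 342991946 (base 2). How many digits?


342991946 in base 2 = 10100011100011010010001001010
Number of digits = 29

29 digits (base 2)


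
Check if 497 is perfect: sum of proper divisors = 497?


Proper divisors of 497: 1, 7, 71
Sum = 1 + 7 + 71 = 79

No, 497 is not perfect (79 ≠ 497)


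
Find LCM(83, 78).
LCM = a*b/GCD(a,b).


GCD(83, 78) = 1
LCM = 83*78/1 = 6474/1 = 6474

LCM = 6474


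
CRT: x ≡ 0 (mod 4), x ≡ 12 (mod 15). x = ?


M = 4*15 = 60
M1 = M/4 = 15, M2 = M/15 = 4
M1^(-1) mod 4 = 3, M2^(-1) mod 15 = 4
x = 0*15*3 + 12*4*4 = 192
192 mod 60 = 12
Check: 12 mod 4 = 0 ✓, 12 mod 15 = 12 ✓

x ≡ 12 (mod 60)


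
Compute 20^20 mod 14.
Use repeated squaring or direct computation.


20^1 mod 14 = 6
20^2 mod 14 = 8
20^3 mod 14 = 6
20^4 mod 14 = 8
20^5 mod 14 = 6
20^6 mod 14 = 8
20^7 mod 14 = 6
20^8 mod 14 = 8
20^9 mod 14 = 6
20^10 mod 14 = 8
20^11 mod 14 = 6
20^12 mod 14 = 8
20^13 mod 14 = 6
20^14 mod 14 = 8
20^15 mod 14 = 6
20^16 mod 14 = 8
20^17 mod 14 = 6
20^18 mod 14 = 8
20^19 mod 14 = 6
20^20 mod 14 = 8


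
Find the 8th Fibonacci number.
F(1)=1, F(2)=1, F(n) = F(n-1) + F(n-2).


Sequence: 1, 1, 2, 3, 5, 8, 13, 21
F(8) = 21


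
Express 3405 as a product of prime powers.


3405 / 3 = 1135
1135 / 5 = 227
227 / 227 = 1
3405 = 3 × 5 × 227


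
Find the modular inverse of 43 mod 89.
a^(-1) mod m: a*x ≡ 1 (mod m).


Use the extended Euclidean algorithm on (89, 43); each row r = 89*s + 43*t:
r=89, s=1, t=0
r=43, s=0, t=1
q=2: r=3, s=1, t=-2   [89*(1) + 43*(-2) = 3]
q=14: r=1, s=-14, t=29   [89*(-14) + 43*(29) = 1]
q=3: r=0, s=43, t=-89   [89*(43) + 43*(-89) = 0]
GCD = 1 with t = 29, so 43*(29) ≡ 1 (mod 89)
Inverse = 29 mod 89 = 29
Check: 43 * 29 = 1247 ≡ 1 (mod 89)

43^(-1) ≡ 29 (mod 89)


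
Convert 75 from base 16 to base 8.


75 (base 16) = 117 (decimal)
117 (decimal) = 165 (base 8)


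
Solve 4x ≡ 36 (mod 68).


GCD(4, 68) = 4 divides 36
Divide: 1x ≡ 9 (mod 17)
x ≡ 9 (mod 17)


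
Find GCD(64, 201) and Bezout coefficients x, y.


Tabular extended Euclidean (each row: r = 64*s + 201*t):
r=64, s=1, t=0
r=201, s=0, t=1
q=0: r=64, s=1, t=0   [64*(1) + 201*(0) = 64]
q=3: r=9, s=-3, t=1   [64*(-3) + 201*(1) = 9]
q=7: r=1, s=22, t=-7   [64*(22) + 201*(-7) = 1]
q=9: r=0, s=-201, t=64   [64*(-201) + 201*(64) = 0]
GCD = 1; from the row with r=1: x=22, y=-7
Check: 64*(22) + 201*(-7) = 1408 - 1407 = 1

GCD = 1, x = 22, y = -7


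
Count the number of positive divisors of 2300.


2300 = 2^2 × 5^2 × 23^1
d(2300) = (2+1) × (2+1) × (1+1) = 18

18 divisors


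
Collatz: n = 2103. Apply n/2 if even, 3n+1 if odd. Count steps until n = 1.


2103 → 6310 → 3155 → 9466 → 4733 → 14200 → 7100 → 3550 → 1775 → 5326 → 2663 → 7990 → 3995 → 11986 → 5993 → 17980 → 8990 → 4495 → 13486 → 6743 → 20230 → 10115 → 30346 → 15173 → 45520 → 22760 → 11380 → 5690 → 2845 → 8536 → 4268 → 2134 → 1067 → 3202 → 1601 → 4804 → 2402 → 1201 → 3604 → 1802 → 901 → 2704 → 1352 → 676 → 338 → 169 → 508 → 254 → 127 → 382 → 191 → 574 → 287 → 862 → 431 → 1294 → 647 → 1942 → 971 → 2914 → 1457 → 4372 → 2186 → 1093 → 3280 → 1640 → 820 → 410 → 205 → 616 → 308 → 154 → 77 → 232 → 116 → 58 → 29 → 88 → 44 → 22 → 11 → 34 → 17 → 52 → 26 → 13 → 40 → 20 → 10 → 5 → 16 → 8 → 4 → 2 → 1
Total steps = 94

94 steps


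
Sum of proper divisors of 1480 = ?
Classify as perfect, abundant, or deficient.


Proper divisors: 1, 2, 4, 5, 8, 10, 20, 37, 40, 74, 148, 185, 296, 370, 740
Sum = 1 + 2 + 4 + 5 + 8 + 10 + 20 + 37 + 40 + 74 + 148 + 185 + 296 + 370 + 740 = 1940
1940 > 1480 → abundant

s(1480) = 1940 (abundant)


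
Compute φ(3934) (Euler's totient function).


3934 = 2 × 7 × 281
Prime factors: 2, 7, 281
φ(3934) = 3934 × (1-1/2) × (1-1/7) × (1-1/281)
= 3934 × 1/2 × 6/7 × 280/281 = 1680

φ(3934) = 1680


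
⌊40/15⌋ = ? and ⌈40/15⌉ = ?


40/15 = 2.6667
floor = 2
ceil = 3

floor = 2, ceil = 3


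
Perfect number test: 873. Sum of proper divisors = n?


Proper divisors of 873: 1, 3, 9, 97, 291
Sum = 1 + 3 + 9 + 97 + 291 = 401

No, 873 is not perfect (401 ≠ 873)


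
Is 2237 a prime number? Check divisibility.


Check divisors up to sqrt(2237) = 47.2969
No divisors found.
2237 is prime.

Yes, 2237 is prime


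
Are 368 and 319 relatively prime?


Euclidean algorithm:
368 = 1 * 319 + 49
319 = 6 * 49 + 25
49 = 1 * 25 + 24
25 = 1 * 24 + 1
24 = 24 * 1 + 0
GCD(368, 319) = 1

Yes, coprime (GCD = 1)


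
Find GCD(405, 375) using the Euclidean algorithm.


405 = 1 * 375 + 30
375 = 12 * 30 + 15
30 = 2 * 15 + 0
GCD = 15


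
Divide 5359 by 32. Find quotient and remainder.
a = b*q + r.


5359 = 32 * 167 + 15
Check: 5344 + 15 = 5359

q = 167, r = 15
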